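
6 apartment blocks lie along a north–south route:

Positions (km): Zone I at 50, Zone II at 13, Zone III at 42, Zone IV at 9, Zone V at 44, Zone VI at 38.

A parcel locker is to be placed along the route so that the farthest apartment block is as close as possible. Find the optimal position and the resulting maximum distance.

location 29.5, max distance 20.5

The 1-center on a line is the midpoint of the two extreme points: leftmost at 9, rightmost at 50.
Optimal location = (9 + 50)/2 = 29.5; maximum distance = (50 − 9)/2 = 20.5.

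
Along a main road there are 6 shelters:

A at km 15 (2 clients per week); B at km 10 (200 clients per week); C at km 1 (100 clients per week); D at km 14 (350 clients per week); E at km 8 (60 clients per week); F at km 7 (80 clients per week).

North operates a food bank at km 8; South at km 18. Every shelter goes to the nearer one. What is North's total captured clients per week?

The indifferent point is the midpoint (8+18)/2 = 13; shelters left of it (closer to North at 8) go to North, those right go to South.
  C at 1 (w=100) → North
  F at 7 (w=80) → North
  E at 8 (w=60) → North
  B at 10 (w=200) → North
  D at 14 (w=350) → South
  A at 15 (w=2) → South
North captures 440; South captures 352.

440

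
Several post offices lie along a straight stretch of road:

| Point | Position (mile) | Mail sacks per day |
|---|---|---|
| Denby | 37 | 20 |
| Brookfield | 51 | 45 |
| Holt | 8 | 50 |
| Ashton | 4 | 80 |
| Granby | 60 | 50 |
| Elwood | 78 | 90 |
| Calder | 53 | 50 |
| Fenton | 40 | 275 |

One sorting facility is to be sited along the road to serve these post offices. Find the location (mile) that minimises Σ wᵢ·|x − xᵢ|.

x = 40

For a sum of weighted absolute distances on a line, the optimum is the weighted median (not the mean). Total weight W = 660; half-weight = 330.
Sort by position and accumulate weight:
  mile 4 (Ashton, w=80) → cum 80
  mile 8 (Holt, w=50) → cum 130
  mile 37 (Denby, w=20) → cum 150
  mile 40 (Fenton, w=275) → cum 425  ≥ 330 → median here
  mile 51 (Brookfield, w=45) → cum 470
  mile 53 (Calder, w=50) → cum 520
  mile 60 (Granby, w=50) → cum 570
  mile 78 (Elwood, w=90) → cum 660
Optimal location: mile 40.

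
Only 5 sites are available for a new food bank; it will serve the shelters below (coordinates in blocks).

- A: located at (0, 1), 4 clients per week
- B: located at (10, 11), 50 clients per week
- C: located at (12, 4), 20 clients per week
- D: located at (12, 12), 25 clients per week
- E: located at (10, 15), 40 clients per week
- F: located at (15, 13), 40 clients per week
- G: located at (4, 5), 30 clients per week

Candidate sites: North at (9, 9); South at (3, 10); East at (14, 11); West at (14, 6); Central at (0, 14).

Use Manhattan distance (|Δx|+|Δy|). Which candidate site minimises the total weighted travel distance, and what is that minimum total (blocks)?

Total weighted distance at each candidate:
  North (9, 9): total = 1478
  South (3, 10): total = 2283
  East (14, 11): total = 1471
  West (14, 6): total = 1976
  Central (0, 14): total = 2962
Minimum is at East with total 1471 blocks.

East, total 1471 blocks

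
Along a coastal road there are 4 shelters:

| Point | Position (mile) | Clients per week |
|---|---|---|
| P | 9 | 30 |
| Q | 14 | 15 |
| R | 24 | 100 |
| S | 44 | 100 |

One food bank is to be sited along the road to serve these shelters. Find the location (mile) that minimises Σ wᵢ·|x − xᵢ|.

x = 24

For a sum of weighted absolute distances on a line, the optimum is the weighted median (not the mean). Total weight W = 245; half-weight = 122.5.
Sort by position and accumulate weight:
  mile 9 (P, w=30) → cum 30
  mile 14 (Q, w=15) → cum 45
  mile 24 (R, w=100) → cum 145  ≥ 122.5 → median here
  mile 44 (S, w=100) → cum 245
Optimal location: mile 24.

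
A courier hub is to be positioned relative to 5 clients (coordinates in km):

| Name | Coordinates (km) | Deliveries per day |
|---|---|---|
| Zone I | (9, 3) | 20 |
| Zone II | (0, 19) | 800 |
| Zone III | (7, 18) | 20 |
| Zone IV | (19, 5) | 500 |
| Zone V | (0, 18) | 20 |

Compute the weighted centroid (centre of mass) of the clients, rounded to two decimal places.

(7.22, 13.59)

The minimiser of Σwᵢ‖p−pᵢ‖² is the weighted centroid p* = (Σwᵢpᵢ)/(Σwᵢ).
Σwᵢ = 1360.
Σwᵢxᵢ = 20·9 + 800·0 + 20·7 + 500·19 + 20·0 = 9820.
Σwᵢyᵢ = 20·3 + 800·19 + 20·18 + 500·5 + 20·18 = 18480.
x* = 9820/1360 = 7.22, y* = 18480/1360 = 13.59.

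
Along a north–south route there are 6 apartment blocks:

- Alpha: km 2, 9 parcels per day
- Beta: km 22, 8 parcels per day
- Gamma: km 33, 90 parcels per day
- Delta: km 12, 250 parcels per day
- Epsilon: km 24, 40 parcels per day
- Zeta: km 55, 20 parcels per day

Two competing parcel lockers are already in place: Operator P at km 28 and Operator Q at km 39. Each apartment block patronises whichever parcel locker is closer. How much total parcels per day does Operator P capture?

397

The indifferent point is the midpoint (28+39)/2 = 33.5; apartment blocks left of it (closer to Operator P at 28) go to Operator P, those right go to Operator Q.
  Alpha at 2 (w=9) → Operator P
  Delta at 12 (w=250) → Operator P
  Beta at 22 (w=8) → Operator P
  Epsilon at 24 (w=40) → Operator P
  Gamma at 33 (w=90) → Operator P
  Zeta at 55 (w=20) → Operator Q
Operator P captures 397; Operator Q captures 20.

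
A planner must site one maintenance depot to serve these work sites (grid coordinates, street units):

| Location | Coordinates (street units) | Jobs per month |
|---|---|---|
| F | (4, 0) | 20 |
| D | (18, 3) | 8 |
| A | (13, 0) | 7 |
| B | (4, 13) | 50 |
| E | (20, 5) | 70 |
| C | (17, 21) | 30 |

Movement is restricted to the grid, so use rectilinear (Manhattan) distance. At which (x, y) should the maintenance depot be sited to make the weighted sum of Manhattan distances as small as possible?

(17, 5)

Manhattan distance separates: Σwᵢ(|x−xᵢ|+|y−yᵢ|) = Σwᵢ|x−xᵢ| + Σwᵢ|y−yᵢ|, so x and y are optimised independently as 1-D weighted medians.
Total weight W = 185; half = 92.5.
x-coordinate, sorted with cumulative weight:
  x=4 (F, w=20) cum 20
  x=4 (B, w=50) cum 70
  x=13 (A, w=7) cum 77
  x=17 (C, w=30) cum 107  ← median
  x=18 (D, w=8) cum 115
  x=20 (E, w=70) cum 185
⇒ x* = 17
y-coordinate, sorted with cumulative weight:
  y=0 (F, w=20) cum 20
  y=0 (A, w=7) cum 27
  y=3 (D, w=8) cum 35
  y=5 (E, w=70) cum 105  ← median
  y=13 (B, w=50) cum 155
  y=21 (C, w=30) cum 185
⇒ y* = 5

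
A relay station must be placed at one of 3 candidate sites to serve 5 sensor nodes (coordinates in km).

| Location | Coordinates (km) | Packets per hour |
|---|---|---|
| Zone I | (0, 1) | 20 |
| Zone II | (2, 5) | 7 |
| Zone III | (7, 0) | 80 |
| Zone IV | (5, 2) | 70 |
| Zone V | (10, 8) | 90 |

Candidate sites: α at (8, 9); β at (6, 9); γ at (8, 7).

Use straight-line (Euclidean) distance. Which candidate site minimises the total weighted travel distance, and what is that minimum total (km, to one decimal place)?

Total weighted distance at each candidate:
  α (8, 9): total = 1735.5
  β (6, 9): total = 1830.1
  γ (8, 7): total = 1419.4
Minimum is at γ with total 1419.4 km.

γ, total 1419.4 km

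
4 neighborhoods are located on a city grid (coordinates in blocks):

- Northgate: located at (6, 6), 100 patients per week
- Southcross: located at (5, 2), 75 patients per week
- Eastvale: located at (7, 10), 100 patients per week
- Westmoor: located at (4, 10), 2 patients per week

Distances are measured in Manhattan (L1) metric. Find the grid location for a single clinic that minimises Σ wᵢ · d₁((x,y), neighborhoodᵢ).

(6, 6)

Manhattan distance separates: Σwᵢ(|x−xᵢ|+|y−yᵢ|) = Σwᵢ|x−xᵢ| + Σwᵢ|y−yᵢ|, so x and y are optimised independently as 1-D weighted medians.
Total weight W = 277; half = 138.5.
x-coordinate, sorted with cumulative weight:
  x=4 (Westmoor, w=2) cum 2
  x=5 (Southcross, w=75) cum 77
  x=6 (Northgate, w=100) cum 177  ← median
  x=7 (Eastvale, w=100) cum 277
⇒ x* = 6
y-coordinate, sorted with cumulative weight:
  y=2 (Southcross, w=75) cum 75
  y=6 (Northgate, w=100) cum 175  ← median
  y=10 (Eastvale, w=100) cum 275
  y=10 (Westmoor, w=2) cum 277
⇒ y* = 6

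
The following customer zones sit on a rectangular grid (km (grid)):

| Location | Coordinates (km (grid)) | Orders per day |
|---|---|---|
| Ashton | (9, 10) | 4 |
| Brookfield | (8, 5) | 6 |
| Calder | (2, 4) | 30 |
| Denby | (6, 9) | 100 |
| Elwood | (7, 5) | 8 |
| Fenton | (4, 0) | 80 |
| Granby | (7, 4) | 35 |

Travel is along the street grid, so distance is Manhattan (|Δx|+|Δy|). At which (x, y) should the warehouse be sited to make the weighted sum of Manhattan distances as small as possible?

(6, 4)

Manhattan distance separates: Σwᵢ(|x−xᵢ|+|y−yᵢ|) = Σwᵢ|x−xᵢ| + Σwᵢ|y−yᵢ|, so x and y are optimised independently as 1-D weighted medians.
Total weight W = 263; half = 131.5.
x-coordinate, sorted with cumulative weight:
  x=2 (Calder, w=30) cum 30
  x=4 (Fenton, w=80) cum 110
  x=6 (Denby, w=100) cum 210  ← median
  x=7 (Elwood, w=8) cum 218
  x=7 (Granby, w=35) cum 253
  x=8 (Brookfield, w=6) cum 259
  x=9 (Ashton, w=4) cum 263
⇒ x* = 6
y-coordinate, sorted with cumulative weight:
  y=0 (Fenton, w=80) cum 80
  y=4 (Calder, w=30) cum 110
  y=4 (Granby, w=35) cum 145  ← median
  y=5 (Brookfield, w=6) cum 151
  y=5 (Elwood, w=8) cum 159
  y=9 (Denby, w=100) cum 259
  y=10 (Ashton, w=4) cum 263
⇒ y* = 4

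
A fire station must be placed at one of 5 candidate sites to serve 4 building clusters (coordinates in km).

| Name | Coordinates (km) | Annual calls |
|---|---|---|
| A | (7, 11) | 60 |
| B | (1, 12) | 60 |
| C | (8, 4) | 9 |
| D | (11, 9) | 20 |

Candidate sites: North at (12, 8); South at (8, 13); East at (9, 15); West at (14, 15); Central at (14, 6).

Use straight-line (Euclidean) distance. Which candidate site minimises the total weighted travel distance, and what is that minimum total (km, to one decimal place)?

South, total 739.4 km

Total weighted distance at each candidate:
  North (12, 8): total = 1131.3
  South (8, 13): total = 739.4
  East (9, 15): total = 1006.9
  West (14, 15): total = 1531.2
  Central (14, 6): total = 1517.0
Minimum is at South with total 739.4 km.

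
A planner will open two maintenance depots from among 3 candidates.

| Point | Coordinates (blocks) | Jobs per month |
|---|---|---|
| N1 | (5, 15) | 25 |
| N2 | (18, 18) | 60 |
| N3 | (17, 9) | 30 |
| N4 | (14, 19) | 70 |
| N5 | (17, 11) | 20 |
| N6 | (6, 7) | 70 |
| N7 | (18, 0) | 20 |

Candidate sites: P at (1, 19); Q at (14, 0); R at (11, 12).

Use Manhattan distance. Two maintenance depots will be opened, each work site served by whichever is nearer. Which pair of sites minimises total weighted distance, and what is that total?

{Q, R}, total 2895

Evaluate every pair (each demand assigned to the nearer of the two):
  {Q, R}: total = 2895
  {P, R}: total = 3170
  {P, Q}: total = 3960
Best pair: {Q, R} with total 2895.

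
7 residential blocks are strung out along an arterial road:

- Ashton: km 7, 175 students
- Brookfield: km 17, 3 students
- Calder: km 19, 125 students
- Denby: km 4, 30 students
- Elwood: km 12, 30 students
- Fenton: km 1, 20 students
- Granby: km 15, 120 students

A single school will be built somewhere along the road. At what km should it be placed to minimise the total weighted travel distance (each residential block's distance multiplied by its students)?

For a sum of weighted absolute distances on a line, the optimum is the weighted median (not the mean). Total weight W = 503; half-weight = 251.5.
Sort by position and accumulate weight:
  km 1 (Fenton, w=20) → cum 20
  km 4 (Denby, w=30) → cum 50
  km 7 (Ashton, w=175) → cum 225
  km 12 (Elwood, w=30) → cum 255  ≥ 251.5 → median here
  km 15 (Granby, w=120) → cum 375
  km 17 (Brookfield, w=3) → cum 378
  km 19 (Calder, w=125) → cum 503
Optimal location: km 12.

x = 12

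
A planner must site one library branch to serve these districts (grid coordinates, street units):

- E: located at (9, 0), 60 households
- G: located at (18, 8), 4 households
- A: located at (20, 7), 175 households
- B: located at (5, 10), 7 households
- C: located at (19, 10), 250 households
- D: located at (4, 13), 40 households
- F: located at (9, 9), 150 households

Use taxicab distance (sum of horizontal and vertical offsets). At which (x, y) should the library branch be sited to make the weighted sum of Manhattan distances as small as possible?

Manhattan distance separates: Σwᵢ(|x−xᵢ|+|y−yᵢ|) = Σwᵢ|x−xᵢ| + Σwᵢ|y−yᵢ|, so x and y are optimised independently as 1-D weighted medians.
Total weight W = 686; half = 343.
x-coordinate, sorted with cumulative weight:
  x=4 (D, w=40) cum 40
  x=5 (B, w=7) cum 47
  x=9 (E, w=60) cum 107
  x=9 (F, w=150) cum 257
  x=18 (G, w=4) cum 261
  x=19 (C, w=250) cum 511  ← median
  x=20 (A, w=175) cum 686
⇒ x* = 19
y-coordinate, sorted with cumulative weight:
  y=0 (E, w=60) cum 60
  y=7 (A, w=175) cum 235
  y=8 (G, w=4) cum 239
  y=9 (F, w=150) cum 389  ← median
  y=10 (B, w=7) cum 396
  y=10 (C, w=250) cum 646
  y=13 (D, w=40) cum 686
⇒ y* = 9

(19, 9)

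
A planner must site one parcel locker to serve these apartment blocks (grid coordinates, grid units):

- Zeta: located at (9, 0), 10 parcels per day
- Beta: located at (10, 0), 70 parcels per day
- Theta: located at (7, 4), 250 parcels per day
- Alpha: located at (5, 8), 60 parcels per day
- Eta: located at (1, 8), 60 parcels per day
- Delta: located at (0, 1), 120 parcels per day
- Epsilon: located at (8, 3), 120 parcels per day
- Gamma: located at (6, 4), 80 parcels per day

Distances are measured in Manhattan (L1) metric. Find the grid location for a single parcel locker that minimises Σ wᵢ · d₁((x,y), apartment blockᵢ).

Manhattan distance separates: Σwᵢ(|x−xᵢ|+|y−yᵢ|) = Σwᵢ|x−xᵢ| + Σwᵢ|y−yᵢ|, so x and y are optimised independently as 1-D weighted medians.
Total weight W = 770; half = 385.
x-coordinate, sorted with cumulative weight:
  x=0 (Delta, w=120) cum 120
  x=1 (Eta, w=60) cum 180
  x=5 (Alpha, w=60) cum 240
  x=6 (Gamma, w=80) cum 320
  x=7 (Theta, w=250) cum 570  ← median
  x=8 (Epsilon, w=120) cum 690
  x=9 (Zeta, w=10) cum 700
  x=10 (Beta, w=70) cum 770
⇒ x* = 7
y-coordinate, sorted with cumulative weight:
  y=0 (Zeta, w=10) cum 10
  y=0 (Beta, w=70) cum 80
  y=1 (Delta, w=120) cum 200
  y=3 (Epsilon, w=120) cum 320
  y=4 (Theta, w=250) cum 570  ← median
  y=4 (Gamma, w=80) cum 650
  y=8 (Alpha, w=60) cum 710
  y=8 (Eta, w=60) cum 770
⇒ y* = 4

(7, 4)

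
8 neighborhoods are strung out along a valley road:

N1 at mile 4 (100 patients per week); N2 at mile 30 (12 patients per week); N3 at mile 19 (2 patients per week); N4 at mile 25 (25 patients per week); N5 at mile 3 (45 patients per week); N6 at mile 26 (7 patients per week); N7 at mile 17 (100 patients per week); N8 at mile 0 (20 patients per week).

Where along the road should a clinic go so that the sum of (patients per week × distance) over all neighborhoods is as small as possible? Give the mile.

x = 4

For a sum of weighted absolute distances on a line, the optimum is the weighted median (not the mean). Total weight W = 311; half-weight = 155.5.
Sort by position and accumulate weight:
  mile 0 (N8, w=20) → cum 20
  mile 3 (N5, w=45) → cum 65
  mile 4 (N1, w=100) → cum 165  ≥ 155.5 → median here
  mile 17 (N7, w=100) → cum 265
  mile 19 (N3, w=2) → cum 267
  mile 25 (N4, w=25) → cum 292
  mile 26 (N6, w=7) → cum 299
  mile 30 (N2, w=12) → cum 311
Optimal location: mile 4.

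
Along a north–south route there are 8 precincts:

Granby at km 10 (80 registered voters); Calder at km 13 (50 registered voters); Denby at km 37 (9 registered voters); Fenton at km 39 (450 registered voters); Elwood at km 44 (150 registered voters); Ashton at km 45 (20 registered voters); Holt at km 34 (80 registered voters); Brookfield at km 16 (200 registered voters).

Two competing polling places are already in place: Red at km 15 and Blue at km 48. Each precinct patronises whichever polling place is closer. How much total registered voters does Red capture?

330

The indifferent point is the midpoint (15+48)/2 = 31.5; precincts left of it (closer to Red at 15) go to Red, those right go to Blue.
  Granby at 10 (w=80) → Red
  Calder at 13 (w=50) → Red
  Brookfield at 16 (w=200) → Red
  Holt at 34 (w=80) → Blue
  Denby at 37 (w=9) → Blue
  Fenton at 39 (w=450) → Blue
  Elwood at 44 (w=150) → Blue
  Ashton at 45 (w=20) → Blue
Red captures 330; Blue captures 709.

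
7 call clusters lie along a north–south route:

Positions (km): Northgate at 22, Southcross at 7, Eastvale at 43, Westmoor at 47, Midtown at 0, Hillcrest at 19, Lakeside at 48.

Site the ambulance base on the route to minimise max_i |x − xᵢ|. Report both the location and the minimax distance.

The 1-center on a line is the midpoint of the two extreme points: leftmost at 0, rightmost at 48.
Optimal location = (0 + 48)/2 = 24; maximum distance = (48 − 0)/2 = 24.

location 24, max distance 24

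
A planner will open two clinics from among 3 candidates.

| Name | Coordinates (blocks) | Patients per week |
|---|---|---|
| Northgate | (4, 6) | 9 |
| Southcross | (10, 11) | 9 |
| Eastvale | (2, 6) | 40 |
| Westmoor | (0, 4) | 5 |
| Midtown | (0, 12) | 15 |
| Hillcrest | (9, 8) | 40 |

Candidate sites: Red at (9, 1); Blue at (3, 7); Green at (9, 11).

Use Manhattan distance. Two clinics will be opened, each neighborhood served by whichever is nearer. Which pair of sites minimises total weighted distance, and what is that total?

{Blue, Green}, total 377

Evaluate every pair (each demand assigned to the nearer of the two):
  {Blue, Green}: total = 377
  {Red, Blue}: total = 627
  {Red, Green}: total = 909
Best pair: {Blue, Green} with total 377.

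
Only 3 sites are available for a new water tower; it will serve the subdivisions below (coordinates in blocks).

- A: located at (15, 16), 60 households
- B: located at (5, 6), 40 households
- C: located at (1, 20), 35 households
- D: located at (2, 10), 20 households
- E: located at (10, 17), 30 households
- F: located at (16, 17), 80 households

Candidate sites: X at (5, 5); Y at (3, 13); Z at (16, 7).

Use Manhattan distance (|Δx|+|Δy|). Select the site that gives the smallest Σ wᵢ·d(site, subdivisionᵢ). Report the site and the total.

Y, total 3345 blocks

Total weighted distance at each candidate:
  X (5, 5): total = 4475
  Y (3, 13): total = 3345
  Z (16, 7): total = 3680
Minimum is at Y with total 3345 blocks.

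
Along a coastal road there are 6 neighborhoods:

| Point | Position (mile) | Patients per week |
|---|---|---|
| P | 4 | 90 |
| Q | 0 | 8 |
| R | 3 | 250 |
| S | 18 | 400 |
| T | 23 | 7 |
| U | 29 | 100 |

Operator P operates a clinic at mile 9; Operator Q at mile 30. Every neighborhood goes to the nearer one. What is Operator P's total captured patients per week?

748

The indifferent point is the midpoint (9+30)/2 = 19.5; neighborhoods left of it (closer to Operator P at 9) go to Operator P, those right go to Operator Q.
  Q at 0 (w=8) → Operator P
  R at 3 (w=250) → Operator P
  P at 4 (w=90) → Operator P
  S at 18 (w=400) → Operator P
  T at 23 (w=7) → Operator Q
  U at 29 (w=100) → Operator Q
Operator P captures 748; Operator Q captures 107.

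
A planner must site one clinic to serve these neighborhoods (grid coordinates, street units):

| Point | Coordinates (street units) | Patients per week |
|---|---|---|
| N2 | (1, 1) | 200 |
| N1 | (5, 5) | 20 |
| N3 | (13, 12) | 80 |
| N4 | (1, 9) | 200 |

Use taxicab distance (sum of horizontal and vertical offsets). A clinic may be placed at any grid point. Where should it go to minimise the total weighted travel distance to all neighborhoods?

Manhattan distance separates: Σwᵢ(|x−xᵢ|+|y−yᵢ|) = Σwᵢ|x−xᵢ| + Σwᵢ|y−yᵢ|, so x and y are optimised independently as 1-D weighted medians.
Total weight W = 500; half = 250.
x-coordinate, sorted with cumulative weight:
  x=1 (N2, w=200) cum 200
  x=1 (N4, w=200) cum 400  ← median
  x=5 (N1, w=20) cum 420
  x=13 (N3, w=80) cum 500
⇒ x* = 1
y-coordinate, sorted with cumulative weight:
  y=1 (N2, w=200) cum 200
  y=5 (N1, w=20) cum 220
  y=9 (N4, w=200) cum 420  ← median
  y=12 (N3, w=80) cum 500
⇒ y* = 9

(1, 9)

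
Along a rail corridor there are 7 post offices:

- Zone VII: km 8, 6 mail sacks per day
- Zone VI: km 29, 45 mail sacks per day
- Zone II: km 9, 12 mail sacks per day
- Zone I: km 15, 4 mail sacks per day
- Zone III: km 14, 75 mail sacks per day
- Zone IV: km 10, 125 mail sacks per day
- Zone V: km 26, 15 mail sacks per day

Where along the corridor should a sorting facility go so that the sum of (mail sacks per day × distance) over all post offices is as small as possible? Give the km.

For a sum of weighted absolute distances on a line, the optimum is the weighted median (not the mean). Total weight W = 282; half-weight = 141.
Sort by position and accumulate weight:
  km 8 (Zone VII, w=6) → cum 6
  km 9 (Zone II, w=12) → cum 18
  km 10 (Zone IV, w=125) → cum 143  ≥ 141 → median here
  km 14 (Zone III, w=75) → cum 218
  km 15 (Zone I, w=4) → cum 222
  km 26 (Zone V, w=15) → cum 237
  km 29 (Zone VI, w=45) → cum 282
Optimal location: km 10.

x = 10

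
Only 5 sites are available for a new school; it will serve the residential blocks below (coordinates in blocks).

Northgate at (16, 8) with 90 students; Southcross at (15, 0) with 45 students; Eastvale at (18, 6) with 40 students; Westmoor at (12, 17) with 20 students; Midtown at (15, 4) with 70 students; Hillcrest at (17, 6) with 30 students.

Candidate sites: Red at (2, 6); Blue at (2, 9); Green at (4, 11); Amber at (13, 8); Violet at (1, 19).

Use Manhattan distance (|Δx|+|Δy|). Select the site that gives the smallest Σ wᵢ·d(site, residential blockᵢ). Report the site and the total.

Amber, total 1800 blocks

Total weighted distance at each candidate:
  Red (2, 6): total = 4855
  Blue (2, 9): total = 5260
  Green (4, 11): total = 5180
  Amber (13, 8): total = 1800
  Violet (1, 19): total = 8185
Minimum is at Amber with total 1800 blocks.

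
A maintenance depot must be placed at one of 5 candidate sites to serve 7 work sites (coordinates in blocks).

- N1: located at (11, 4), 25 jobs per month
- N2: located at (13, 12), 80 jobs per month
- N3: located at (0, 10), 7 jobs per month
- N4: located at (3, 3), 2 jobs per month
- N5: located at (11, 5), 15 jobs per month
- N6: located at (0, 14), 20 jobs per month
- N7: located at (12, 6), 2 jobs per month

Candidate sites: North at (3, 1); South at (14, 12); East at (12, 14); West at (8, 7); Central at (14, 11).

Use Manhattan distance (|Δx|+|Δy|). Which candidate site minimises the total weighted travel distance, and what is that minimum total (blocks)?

South, total 993 blocks

Total weighted distance at each candidate:
  North (3, 1): total = 2571
  South (14, 12): total = 993
  East (12, 14): total = 1073
  West (8, 7): total = 1430
  Central (14, 11): total = 1042
Minimum is at South with total 993 blocks.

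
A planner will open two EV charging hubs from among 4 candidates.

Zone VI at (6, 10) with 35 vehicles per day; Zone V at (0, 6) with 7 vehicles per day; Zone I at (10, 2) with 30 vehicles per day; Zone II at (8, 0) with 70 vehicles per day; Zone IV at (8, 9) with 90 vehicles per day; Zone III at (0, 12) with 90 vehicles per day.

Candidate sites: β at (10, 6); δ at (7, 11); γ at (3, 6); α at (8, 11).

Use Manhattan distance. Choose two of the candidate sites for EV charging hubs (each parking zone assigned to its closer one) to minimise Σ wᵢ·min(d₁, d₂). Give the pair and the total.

Evaluate every pair (each demand assigned to the nearer of the two):
  {β, δ}: total = 1810
  {β, α}: total = 1845
  {δ, α}: total = 2154
  {δ, γ}: total = 2181
  {β, γ}: total = 2206
  {γ, α}: total = 2216
Best pair: {β, δ} with total 1810.

{β, δ}, total 1810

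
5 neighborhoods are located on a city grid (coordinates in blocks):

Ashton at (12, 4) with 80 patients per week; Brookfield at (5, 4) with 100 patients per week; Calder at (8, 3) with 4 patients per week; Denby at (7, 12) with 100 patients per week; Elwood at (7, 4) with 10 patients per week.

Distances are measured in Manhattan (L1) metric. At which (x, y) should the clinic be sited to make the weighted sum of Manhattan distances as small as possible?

Manhattan distance separates: Σwᵢ(|x−xᵢ|+|y−yᵢ|) = Σwᵢ|x−xᵢ| + Σwᵢ|y−yᵢ|, so x and y are optimised independently as 1-D weighted medians.
Total weight W = 294; half = 147.
x-coordinate, sorted with cumulative weight:
  x=5 (Brookfield, w=100) cum 100
  x=7 (Denby, w=100) cum 200  ← median
  x=7 (Elwood, w=10) cum 210
  x=8 (Calder, w=4) cum 214
  x=12 (Ashton, w=80) cum 294
⇒ x* = 7
y-coordinate, sorted with cumulative weight:
  y=3 (Calder, w=4) cum 4
  y=4 (Ashton, w=80) cum 84
  y=4 (Brookfield, w=100) cum 184  ← median
  y=4 (Elwood, w=10) cum 194
  y=12 (Denby, w=100) cum 294
⇒ y* = 4

(7, 4)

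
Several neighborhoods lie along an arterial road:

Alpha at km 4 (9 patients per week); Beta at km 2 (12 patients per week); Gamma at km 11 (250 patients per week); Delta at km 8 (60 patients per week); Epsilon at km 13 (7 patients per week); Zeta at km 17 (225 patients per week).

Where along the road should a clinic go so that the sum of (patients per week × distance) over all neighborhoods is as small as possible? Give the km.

x = 11

For a sum of weighted absolute distances on a line, the optimum is the weighted median (not the mean). Total weight W = 563; half-weight = 281.5.
Sort by position and accumulate weight:
  km 2 (Beta, w=12) → cum 12
  km 4 (Alpha, w=9) → cum 21
  km 8 (Delta, w=60) → cum 81
  km 11 (Gamma, w=250) → cum 331  ≥ 281.5 → median here
  km 13 (Epsilon, w=7) → cum 338
  km 17 (Zeta, w=225) → cum 563
Optimal location: km 11.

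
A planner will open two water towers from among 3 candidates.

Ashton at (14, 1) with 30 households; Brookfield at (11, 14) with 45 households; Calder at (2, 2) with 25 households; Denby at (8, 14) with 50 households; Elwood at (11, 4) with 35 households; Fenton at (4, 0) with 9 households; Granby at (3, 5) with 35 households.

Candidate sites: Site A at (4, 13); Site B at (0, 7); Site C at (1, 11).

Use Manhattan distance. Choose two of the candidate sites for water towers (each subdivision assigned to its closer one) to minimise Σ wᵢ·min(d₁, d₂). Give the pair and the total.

Evaluate every pair (each demand assigned to the nearer of the two):
  {Site A, Site B}: total = 2149
  {Site A, Site C}: total = 2477
  {Site B, Site C}: total = 2624
Best pair: {Site A, Site B} with total 2149.

{Site A, Site B}, total 2149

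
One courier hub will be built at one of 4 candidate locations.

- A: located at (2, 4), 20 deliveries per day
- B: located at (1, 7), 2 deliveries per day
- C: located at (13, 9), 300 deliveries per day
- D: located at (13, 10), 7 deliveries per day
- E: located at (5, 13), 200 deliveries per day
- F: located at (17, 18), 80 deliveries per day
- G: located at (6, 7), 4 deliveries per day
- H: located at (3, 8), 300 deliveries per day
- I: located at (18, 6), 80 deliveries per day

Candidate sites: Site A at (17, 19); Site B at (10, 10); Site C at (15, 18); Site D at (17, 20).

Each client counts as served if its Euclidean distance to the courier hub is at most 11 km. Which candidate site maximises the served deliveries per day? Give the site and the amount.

Coverage radius r = 11 km; a point is covered iff (Δx)²+(Δy)² ≤ 11² = 121.
  Site A (17, 19): covers {C, D, F} → 387
  Site B (10, 10): covers {A, B, C, D, E, F, G, H, I} → 993
  Site C (15, 18): covers {C, D, F} → 387
  Site D (17, 20): covers {D, F} → 87
Maximum coverage at Site B: 993 deliveries per day.

Site B, covering 993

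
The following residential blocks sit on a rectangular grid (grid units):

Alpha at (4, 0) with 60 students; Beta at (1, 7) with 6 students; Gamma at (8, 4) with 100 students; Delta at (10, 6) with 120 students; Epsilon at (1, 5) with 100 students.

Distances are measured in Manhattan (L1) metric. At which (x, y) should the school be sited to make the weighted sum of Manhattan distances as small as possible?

(8, 5)

Manhattan distance separates: Σwᵢ(|x−xᵢ|+|y−yᵢ|) = Σwᵢ|x−xᵢ| + Σwᵢ|y−yᵢ|, so x and y are optimised independently as 1-D weighted medians.
Total weight W = 386; half = 193.
x-coordinate, sorted with cumulative weight:
  x=1 (Beta, w=6) cum 6
  x=1 (Epsilon, w=100) cum 106
  x=4 (Alpha, w=60) cum 166
  x=8 (Gamma, w=100) cum 266  ← median
  x=10 (Delta, w=120) cum 386
⇒ x* = 8
y-coordinate, sorted with cumulative weight:
  y=0 (Alpha, w=60) cum 60
  y=4 (Gamma, w=100) cum 160
  y=5 (Epsilon, w=100) cum 260  ← median
  y=6 (Delta, w=120) cum 380
  y=7 (Beta, w=6) cum 386
⇒ y* = 5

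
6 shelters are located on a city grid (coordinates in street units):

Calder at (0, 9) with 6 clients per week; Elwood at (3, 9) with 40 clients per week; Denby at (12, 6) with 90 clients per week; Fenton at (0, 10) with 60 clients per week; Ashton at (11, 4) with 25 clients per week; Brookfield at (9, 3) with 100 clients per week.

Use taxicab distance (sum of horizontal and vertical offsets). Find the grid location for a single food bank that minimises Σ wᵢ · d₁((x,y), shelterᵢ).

(9, 6)

Manhattan distance separates: Σwᵢ(|x−xᵢ|+|y−yᵢ|) = Σwᵢ|x−xᵢ| + Σwᵢ|y−yᵢ|, so x and y are optimised independently as 1-D weighted medians.
Total weight W = 321; half = 160.5.
x-coordinate, sorted with cumulative weight:
  x=0 (Calder, w=6) cum 6
  x=0 (Fenton, w=60) cum 66
  x=3 (Elwood, w=40) cum 106
  x=9 (Brookfield, w=100) cum 206  ← median
  x=11 (Ashton, w=25) cum 231
  x=12 (Denby, w=90) cum 321
⇒ x* = 9
y-coordinate, sorted with cumulative weight:
  y=3 (Brookfield, w=100) cum 100
  y=4 (Ashton, w=25) cum 125
  y=6 (Denby, w=90) cum 215  ← median
  y=9 (Calder, w=6) cum 221
  y=9 (Elwood, w=40) cum 261
  y=10 (Fenton, w=60) cum 321
⇒ y* = 6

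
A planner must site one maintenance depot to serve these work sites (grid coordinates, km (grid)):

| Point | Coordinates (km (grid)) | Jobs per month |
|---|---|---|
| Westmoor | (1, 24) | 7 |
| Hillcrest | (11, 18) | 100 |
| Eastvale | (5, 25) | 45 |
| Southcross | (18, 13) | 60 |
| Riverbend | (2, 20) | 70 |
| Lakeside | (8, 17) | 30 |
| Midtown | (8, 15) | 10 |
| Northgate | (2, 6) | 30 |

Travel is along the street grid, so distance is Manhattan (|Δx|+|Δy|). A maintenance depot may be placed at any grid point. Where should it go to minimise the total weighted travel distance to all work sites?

Manhattan distance separates: Σwᵢ(|x−xᵢ|+|y−yᵢ|) = Σwᵢ|x−xᵢ| + Σwᵢ|y−yᵢ|, so x and y are optimised independently as 1-D weighted medians.
Total weight W = 352; half = 176.
x-coordinate, sorted with cumulative weight:
  x=1 (Westmoor, w=7) cum 7
  x=2 (Riverbend, w=70) cum 77
  x=2 (Northgate, w=30) cum 107
  x=5 (Eastvale, w=45) cum 152
  x=8 (Lakeside, w=30) cum 182  ← median
  x=8 (Midtown, w=10) cum 192
  x=11 (Hillcrest, w=100) cum 292
  x=18 (Southcross, w=60) cum 352
⇒ x* = 8
y-coordinate, sorted with cumulative weight:
  y=6 (Northgate, w=30) cum 30
  y=13 (Southcross, w=60) cum 90
  y=15 (Midtown, w=10) cum 100
  y=17 (Lakeside, w=30) cum 130
  y=18 (Hillcrest, w=100) cum 230  ← median
  y=20 (Riverbend, w=70) cum 300
  y=24 (Westmoor, w=7) cum 307
  y=25 (Eastvale, w=45) cum 352
⇒ y* = 18

(8, 18)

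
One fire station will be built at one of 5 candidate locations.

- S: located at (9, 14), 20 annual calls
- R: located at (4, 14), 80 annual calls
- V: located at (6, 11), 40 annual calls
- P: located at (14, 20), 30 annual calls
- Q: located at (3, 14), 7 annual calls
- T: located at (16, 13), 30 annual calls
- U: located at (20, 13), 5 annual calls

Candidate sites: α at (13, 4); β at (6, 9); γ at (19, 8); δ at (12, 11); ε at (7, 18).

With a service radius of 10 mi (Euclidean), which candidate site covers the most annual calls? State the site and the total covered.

δ, covering 212

Coverage radius r = 10 mi; a point is covered iff (Δx)²+(Δy)² ≤ 10² = 100.
  α (13, 4): covers {V, T} → 70
  β (6, 9): covers {S, R, V, Q} → 147
  γ (19, 8): covers {T, U} → 35
  δ (12, 11): covers {S, R, V, P, Q, T, U} → 212
  ε (7, 18): covers {S, R, V, P, Q} → 177
Maximum coverage at δ: 212 annual calls.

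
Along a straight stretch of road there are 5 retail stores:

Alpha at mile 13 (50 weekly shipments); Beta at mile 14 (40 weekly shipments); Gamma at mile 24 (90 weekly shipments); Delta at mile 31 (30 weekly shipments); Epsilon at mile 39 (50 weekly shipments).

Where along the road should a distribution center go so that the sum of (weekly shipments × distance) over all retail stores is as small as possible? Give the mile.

x = 24

For a sum of weighted absolute distances on a line, the optimum is the weighted median (not the mean). Total weight W = 260; half-weight = 130.
Sort by position and accumulate weight:
  mile 13 (Alpha, w=50) → cum 50
  mile 14 (Beta, w=40) → cum 90
  mile 24 (Gamma, w=90) → cum 180  ≥ 130 → median here
  mile 31 (Delta, w=30) → cum 210
  mile 39 (Epsilon, w=50) → cum 260
Optimal location: mile 24.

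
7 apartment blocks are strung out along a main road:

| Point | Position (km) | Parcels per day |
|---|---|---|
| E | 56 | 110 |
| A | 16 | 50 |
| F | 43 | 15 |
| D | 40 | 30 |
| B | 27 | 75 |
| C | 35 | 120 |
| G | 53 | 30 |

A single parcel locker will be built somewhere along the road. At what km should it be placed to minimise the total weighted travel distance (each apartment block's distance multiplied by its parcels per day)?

x = 35

For a sum of weighted absolute distances on a line, the optimum is the weighted median (not the mean). Total weight W = 430; half-weight = 215.
Sort by position and accumulate weight:
  km 16 (A, w=50) → cum 50
  km 27 (B, w=75) → cum 125
  km 35 (C, w=120) → cum 245  ≥ 215 → median here
  km 40 (D, w=30) → cum 275
  km 43 (F, w=15) → cum 290
  km 53 (G, w=30) → cum 320
  km 56 (E, w=110) → cum 430
Optimal location: km 35.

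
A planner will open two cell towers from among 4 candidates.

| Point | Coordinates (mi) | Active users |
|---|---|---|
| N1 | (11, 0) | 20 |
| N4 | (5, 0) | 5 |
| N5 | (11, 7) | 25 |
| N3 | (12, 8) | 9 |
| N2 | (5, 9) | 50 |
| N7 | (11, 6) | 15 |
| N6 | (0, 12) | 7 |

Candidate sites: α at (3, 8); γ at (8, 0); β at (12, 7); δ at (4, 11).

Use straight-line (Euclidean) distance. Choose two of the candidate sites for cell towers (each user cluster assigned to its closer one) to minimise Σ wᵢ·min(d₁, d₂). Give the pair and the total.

Evaluate every pair (each demand assigned to the nearer of the two):
  {α, β}: total = 384.7
  {β, δ}: total = 386.8
  {γ, δ}: total = 583.6
  {γ, β}: total = 585.2
  {α, γ}: total = 593.3
  {α, δ}: total = 810.3
Best pair: {α, β} with total 384.7.

{α, β}, total 384.7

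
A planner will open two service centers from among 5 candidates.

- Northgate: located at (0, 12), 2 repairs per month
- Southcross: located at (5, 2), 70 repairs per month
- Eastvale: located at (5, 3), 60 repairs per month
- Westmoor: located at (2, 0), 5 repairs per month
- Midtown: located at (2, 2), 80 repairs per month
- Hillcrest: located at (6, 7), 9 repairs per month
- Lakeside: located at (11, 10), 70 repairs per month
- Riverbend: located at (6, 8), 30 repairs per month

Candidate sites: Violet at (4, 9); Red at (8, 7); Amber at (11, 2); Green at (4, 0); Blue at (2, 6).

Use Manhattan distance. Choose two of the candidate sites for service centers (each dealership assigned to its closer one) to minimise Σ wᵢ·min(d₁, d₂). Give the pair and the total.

Evaluate every pair (each demand assigned to the nearer of the two):
  {Red, Green}: total = 1334
  {Violet, Green}: total = 1480
  {Red, Blue}: total = 1744
  {Amber, Green}: total = 1753
  {Violet, Blue}: total = 1900
  {Amber, Blue}: total = 1931
  {Green, Blue}: total = 1931
  {Red, Amber}: total = 2169
  {Violet, Red}: total = 2297
  {Violet, Amber}: total = 2315
Best pair: {Red, Green} with total 1334.

{Red, Green}, total 1334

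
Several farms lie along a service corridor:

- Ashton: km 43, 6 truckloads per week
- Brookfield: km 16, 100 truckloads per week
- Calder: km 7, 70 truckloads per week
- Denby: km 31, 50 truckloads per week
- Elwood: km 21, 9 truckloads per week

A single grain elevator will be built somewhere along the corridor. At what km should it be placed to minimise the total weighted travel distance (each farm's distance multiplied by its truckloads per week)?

For a sum of weighted absolute distances on a line, the optimum is the weighted median (not the mean). Total weight W = 235; half-weight = 117.5.
Sort by position and accumulate weight:
  km 7 (Calder, w=70) → cum 70
  km 16 (Brookfield, w=100) → cum 170  ≥ 117.5 → median here
  km 21 (Elwood, w=9) → cum 179
  km 31 (Denby, w=50) → cum 229
  km 43 (Ashton, w=6) → cum 235
Optimal location: km 16.

x = 16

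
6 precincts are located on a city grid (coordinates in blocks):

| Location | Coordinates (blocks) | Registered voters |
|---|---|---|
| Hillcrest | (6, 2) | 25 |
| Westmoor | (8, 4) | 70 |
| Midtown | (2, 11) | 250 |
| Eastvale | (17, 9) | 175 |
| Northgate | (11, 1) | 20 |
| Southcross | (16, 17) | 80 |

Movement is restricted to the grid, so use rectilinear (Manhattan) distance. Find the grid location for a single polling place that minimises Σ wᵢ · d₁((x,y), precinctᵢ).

(8, 11)

Manhattan distance separates: Σwᵢ(|x−xᵢ|+|y−yᵢ|) = Σwᵢ|x−xᵢ| + Σwᵢ|y−yᵢ|, so x and y are optimised independently as 1-D weighted medians.
Total weight W = 620; half = 310.
x-coordinate, sorted with cumulative weight:
  x=2 (Midtown, w=250) cum 250
  x=6 (Hillcrest, w=25) cum 275
  x=8 (Westmoor, w=70) cum 345  ← median
  x=11 (Northgate, w=20) cum 365
  x=16 (Southcross, w=80) cum 445
  x=17 (Eastvale, w=175) cum 620
⇒ x* = 8
y-coordinate, sorted with cumulative weight:
  y=1 (Northgate, w=20) cum 20
  y=2 (Hillcrest, w=25) cum 45
  y=4 (Westmoor, w=70) cum 115
  y=9 (Eastvale, w=175) cum 290
  y=11 (Midtown, w=250) cum 540  ← median
  y=17 (Southcross, w=80) cum 620
⇒ y* = 11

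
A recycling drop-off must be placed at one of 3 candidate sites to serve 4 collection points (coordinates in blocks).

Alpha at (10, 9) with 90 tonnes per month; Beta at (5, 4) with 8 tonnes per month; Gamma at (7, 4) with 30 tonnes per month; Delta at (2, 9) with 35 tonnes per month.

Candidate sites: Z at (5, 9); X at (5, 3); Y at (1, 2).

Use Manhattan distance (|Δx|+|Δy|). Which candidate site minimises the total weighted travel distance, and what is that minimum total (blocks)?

Total weighted distance at each candidate:
  Z (5, 9): total = 805
  X (5, 3): total = 1403
  Y (1, 2): total = 2008
Minimum is at Z with total 805 blocks.

Z, total 805 blocks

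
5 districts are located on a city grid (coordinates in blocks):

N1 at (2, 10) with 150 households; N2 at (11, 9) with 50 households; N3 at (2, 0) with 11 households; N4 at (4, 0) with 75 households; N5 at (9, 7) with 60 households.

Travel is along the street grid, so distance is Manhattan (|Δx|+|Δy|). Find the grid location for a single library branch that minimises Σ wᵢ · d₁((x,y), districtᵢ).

(4, 9)

Manhattan distance separates: Σwᵢ(|x−xᵢ|+|y−yᵢ|) = Σwᵢ|x−xᵢ| + Σwᵢ|y−yᵢ|, so x and y are optimised independently as 1-D weighted medians.
Total weight W = 346; half = 173.
x-coordinate, sorted with cumulative weight:
  x=2 (N1, w=150) cum 150
  x=2 (N3, w=11) cum 161
  x=4 (N4, w=75) cum 236  ← median
  x=9 (N5, w=60) cum 296
  x=11 (N2, w=50) cum 346
⇒ x* = 4
y-coordinate, sorted with cumulative weight:
  y=0 (N3, w=11) cum 11
  y=0 (N4, w=75) cum 86
  y=7 (N5, w=60) cum 146
  y=9 (N2, w=50) cum 196  ← median
  y=10 (N1, w=150) cum 346
⇒ y* = 9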